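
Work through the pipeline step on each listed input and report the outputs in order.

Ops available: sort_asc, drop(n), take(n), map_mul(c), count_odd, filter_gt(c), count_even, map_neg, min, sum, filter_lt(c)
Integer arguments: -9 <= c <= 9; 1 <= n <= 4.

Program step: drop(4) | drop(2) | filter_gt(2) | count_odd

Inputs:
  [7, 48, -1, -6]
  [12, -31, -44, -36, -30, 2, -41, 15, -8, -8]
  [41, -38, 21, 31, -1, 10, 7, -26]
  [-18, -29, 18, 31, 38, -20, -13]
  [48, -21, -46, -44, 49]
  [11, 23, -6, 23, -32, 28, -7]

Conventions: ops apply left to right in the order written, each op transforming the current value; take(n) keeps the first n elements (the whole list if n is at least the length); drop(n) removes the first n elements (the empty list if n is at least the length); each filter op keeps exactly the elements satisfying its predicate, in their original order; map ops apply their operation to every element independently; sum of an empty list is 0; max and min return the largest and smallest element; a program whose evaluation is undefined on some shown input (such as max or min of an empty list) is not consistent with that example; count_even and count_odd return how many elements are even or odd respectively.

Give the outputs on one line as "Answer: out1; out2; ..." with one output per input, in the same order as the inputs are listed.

0; 1; 1; 0; 0; 0

Execution, op by op:
  [7, 48, -1, -6] -> [] -> [] -> [] -> 0
  [12, -31, -44, -36, -30, 2, -41, 15, -8, -8] -> [-30, 2, -41, 15, -8, -8] -> [-41, 15, -8, -8] -> [15] -> 1
  [41, -38, 21, 31, -1, 10, 7, -26] -> [-1, 10, 7, -26] -> [7, -26] -> [7] -> 1
  [-18, -29, 18, 31, 38, -20, -13] -> [38, -20, -13] -> [-13] -> [] -> 0
  [48, -21, -46, -44, 49] -> [49] -> [] -> [] -> 0
  [11, 23, -6, 23, -32, 28, -7] -> [-32, 28, -7] -> [-7] -> [] -> 0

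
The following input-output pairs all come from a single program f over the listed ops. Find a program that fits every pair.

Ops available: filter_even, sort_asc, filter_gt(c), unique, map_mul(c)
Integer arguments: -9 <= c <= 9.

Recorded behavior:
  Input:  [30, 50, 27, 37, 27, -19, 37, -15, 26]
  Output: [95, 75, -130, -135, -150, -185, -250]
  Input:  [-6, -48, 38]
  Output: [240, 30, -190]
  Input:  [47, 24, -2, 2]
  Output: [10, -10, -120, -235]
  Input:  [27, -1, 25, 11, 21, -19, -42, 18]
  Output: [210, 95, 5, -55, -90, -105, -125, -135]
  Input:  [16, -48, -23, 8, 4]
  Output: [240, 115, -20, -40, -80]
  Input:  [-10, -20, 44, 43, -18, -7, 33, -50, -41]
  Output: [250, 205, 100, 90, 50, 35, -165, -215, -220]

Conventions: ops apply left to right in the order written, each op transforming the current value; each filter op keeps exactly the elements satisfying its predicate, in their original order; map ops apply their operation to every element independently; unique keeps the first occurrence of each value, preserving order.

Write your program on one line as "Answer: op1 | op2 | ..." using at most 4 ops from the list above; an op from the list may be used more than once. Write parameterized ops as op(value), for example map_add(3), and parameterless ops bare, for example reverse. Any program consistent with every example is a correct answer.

sort_asc | map_mul(-5) | unique

Check, running the answer program on each example:
  [30, 50, 27, 37, 27, -19, 37, -15, 26] -> [-19, -15, 26, 27, 27, 30, 37, 37, 50] -> [95, 75, -130, -135, -135, -150, -185, -185, -250] -> [95, 75, -130, -135, -150, -185, -250]
  [-6, -48, 38] -> [-48, -6, 38] -> [240, 30, -190] -> [240, 30, -190]
  [47, 24, -2, 2] -> [-2, 2, 24, 47] -> [10, -10, -120, -235] -> [10, -10, -120, -235]
  [27, -1, 25, 11, 21, -19, -42, 18] -> [-42, -19, -1, 11, 18, 21, 25, 27] -> [210, 95, 5, -55, -90, -105, -125, -135] -> [210, 95, 5, -55, -90, -105, -125, -135]
  [16, -48, -23, 8, 4] -> [-48, -23, 4, 8, 16] -> [240, 115, -20, -40, -80] -> [240, 115, -20, -40, -80]
  [-10, -20, 44, 43, -18, -7, 33, -50, -41] -> [-50, -41, -20, -18, -10, -7, 33, 43, 44] -> [250, 205, 100, 90, 50, 35, -165, -215, -220] -> [250, 205, 100, 90, 50, 35, -165, -215, -220]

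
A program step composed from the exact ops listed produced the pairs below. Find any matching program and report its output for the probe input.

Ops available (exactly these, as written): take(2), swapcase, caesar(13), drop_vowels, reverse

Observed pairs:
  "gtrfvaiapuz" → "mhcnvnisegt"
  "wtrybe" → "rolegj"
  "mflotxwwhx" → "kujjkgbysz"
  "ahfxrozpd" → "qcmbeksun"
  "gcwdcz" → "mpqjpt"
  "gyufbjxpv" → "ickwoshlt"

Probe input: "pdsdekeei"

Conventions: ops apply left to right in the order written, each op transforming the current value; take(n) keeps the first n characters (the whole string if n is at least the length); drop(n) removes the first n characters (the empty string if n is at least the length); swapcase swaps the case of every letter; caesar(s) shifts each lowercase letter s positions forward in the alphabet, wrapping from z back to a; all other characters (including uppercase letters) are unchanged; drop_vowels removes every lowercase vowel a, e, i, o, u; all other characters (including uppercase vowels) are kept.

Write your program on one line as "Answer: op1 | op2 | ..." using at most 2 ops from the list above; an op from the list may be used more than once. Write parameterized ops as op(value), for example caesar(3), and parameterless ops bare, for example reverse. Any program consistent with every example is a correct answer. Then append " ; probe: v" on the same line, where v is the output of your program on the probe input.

caesar(13) | reverse ; probe: "vrrxrqfqc"

Check, running the answer program on each example:
  "gtrfvaiapuz" -> "tgesinvnchm" -> "mhcnvnisegt"
  "wtrybe" -> "jgelor" -> "rolegj"
  "mflotxwwhx" -> "zsybgkjjuk" -> "kujjkgbysz"
  "ahfxrozpd" -> "nuskebmcq" -> "qcmbeksun"
  "gcwdcz" -> "tpjqpm" -> "mpqjpt"
  "gyufbjxpv" -> "tlhsowkci" -> "ickwoshlt"
  probe: "pdsdekeei" -> "cqfqrxrrv" -> "vrrxrqfqc"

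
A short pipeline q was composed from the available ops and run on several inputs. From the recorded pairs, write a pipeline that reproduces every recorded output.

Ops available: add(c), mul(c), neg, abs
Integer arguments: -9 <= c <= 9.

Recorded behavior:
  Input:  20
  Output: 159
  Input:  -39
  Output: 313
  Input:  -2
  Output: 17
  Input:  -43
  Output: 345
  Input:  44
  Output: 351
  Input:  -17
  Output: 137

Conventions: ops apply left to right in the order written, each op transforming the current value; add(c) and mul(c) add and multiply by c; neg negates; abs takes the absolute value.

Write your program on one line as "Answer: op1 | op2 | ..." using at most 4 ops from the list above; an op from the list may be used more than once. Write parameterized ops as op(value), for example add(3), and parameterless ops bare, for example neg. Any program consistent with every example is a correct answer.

mul(8) | add(-1) | neg | abs

Check, running the answer program on each example:
  20 -> 160 -> 159 -> -159 -> 159
  -39 -> -312 -> -313 -> 313 -> 313
  -2 -> -16 -> -17 -> 17 -> 17
  -43 -> -344 -> -345 -> 345 -> 345
  44 -> 352 -> 351 -> -351 -> 351
  -17 -> -136 -> -137 -> 137 -> 137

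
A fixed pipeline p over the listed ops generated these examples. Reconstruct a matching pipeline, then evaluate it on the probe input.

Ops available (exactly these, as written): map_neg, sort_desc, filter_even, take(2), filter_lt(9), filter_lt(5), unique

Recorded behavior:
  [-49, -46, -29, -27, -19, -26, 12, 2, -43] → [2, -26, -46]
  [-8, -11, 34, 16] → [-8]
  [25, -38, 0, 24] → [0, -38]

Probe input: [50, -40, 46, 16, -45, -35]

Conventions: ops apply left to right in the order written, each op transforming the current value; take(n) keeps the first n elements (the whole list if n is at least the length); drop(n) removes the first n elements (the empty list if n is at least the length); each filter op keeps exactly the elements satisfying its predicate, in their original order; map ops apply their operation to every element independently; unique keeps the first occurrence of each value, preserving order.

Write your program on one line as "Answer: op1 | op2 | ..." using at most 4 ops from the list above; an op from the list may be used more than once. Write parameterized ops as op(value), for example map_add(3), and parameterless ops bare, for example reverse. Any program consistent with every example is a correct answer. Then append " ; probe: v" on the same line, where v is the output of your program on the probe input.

sort_desc | filter_lt(9) | filter_even ; probe: [-40]

Check, running the answer program on each example:
  [-49, -46, -29, -27, -19, -26, 12, 2, -43] -> [12, 2, -19, -26, -27, -29, -43, -46, -49] -> [2, -19, -26, -27, -29, -43, -46, -49] -> [2, -26, -46]
  [-8, -11, 34, 16] -> [34, 16, -8, -11] -> [-8, -11] -> [-8]
  [25, -38, 0, 24] -> [25, 24, 0, -38] -> [0, -38] -> [0, -38]
  probe: [50, -40, 46, 16, -45, -35] -> [50, 46, 16, -35, -40, -45] -> [-35, -40, -45] -> [-40]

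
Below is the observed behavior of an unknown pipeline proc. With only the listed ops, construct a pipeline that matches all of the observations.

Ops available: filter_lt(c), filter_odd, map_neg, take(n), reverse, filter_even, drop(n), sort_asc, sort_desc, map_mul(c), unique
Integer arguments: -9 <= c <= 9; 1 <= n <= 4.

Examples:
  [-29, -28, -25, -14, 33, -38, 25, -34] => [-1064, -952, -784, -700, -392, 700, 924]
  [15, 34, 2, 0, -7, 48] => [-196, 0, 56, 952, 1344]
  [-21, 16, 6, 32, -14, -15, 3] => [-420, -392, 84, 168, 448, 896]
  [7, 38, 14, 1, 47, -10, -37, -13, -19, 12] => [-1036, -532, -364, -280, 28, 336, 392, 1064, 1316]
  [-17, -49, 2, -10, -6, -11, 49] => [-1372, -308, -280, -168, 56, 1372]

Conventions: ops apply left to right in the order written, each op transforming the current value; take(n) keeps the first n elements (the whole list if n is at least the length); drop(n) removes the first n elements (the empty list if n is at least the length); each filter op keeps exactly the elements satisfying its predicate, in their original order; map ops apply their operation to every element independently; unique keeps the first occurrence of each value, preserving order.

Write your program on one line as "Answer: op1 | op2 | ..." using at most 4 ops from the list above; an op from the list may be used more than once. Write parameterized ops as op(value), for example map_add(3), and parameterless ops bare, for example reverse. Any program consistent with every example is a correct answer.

map_mul(-4) | drop(1) | sort_desc | map_mul(-7)

Check, running the answer program on each example:
  [-29, -28, -25, -14, 33, -38, 25, -34] -> [116, 112, 100, 56, -132, 152, -100, 136] -> [112, 100, 56, -132, 152, -100, 136] -> [152, 136, 112, 100, 56, -100, -132] -> [-1064, -952, -784, -700, -392, 700, 924]
  [15, 34, 2, 0, -7, 48] -> [-60, -136, -8, 0, 28, -192] -> [-136, -8, 0, 28, -192] -> [28, 0, -8, -136, -192] -> [-196, 0, 56, 952, 1344]
  [-21, 16, 6, 32, -14, -15, 3] -> [84, -64, -24, -128, 56, 60, -12] -> [-64, -24, -128, 56, 60, -12] -> [60, 56, -12, -24, -64, -128] -> [-420, -392, 84, 168, 448, 896]
  [7, 38, 14, 1, 47, -10, -37, -13, -19, 12] -> [-28, -152, -56, -4, -188, 40, 148, 52, 76, -48] -> [-152, -56, -4, -188, 40, 148, 52, 76, -48] -> [148, 76, 52, 40, -4, -48, -56, -152, -188] -> [-1036, -532, -364, -280, 28, 336, 392, 1064, 1316]
  [-17, -49, 2, -10, -6, -11, 49] -> [68, 196, -8, 40, 24, 44, -196] -> [196, -8, 40, 24, 44, -196] -> [196, 44, 40, 24, -8, -196] -> [-1372, -308, -280, -168, 56, 1372]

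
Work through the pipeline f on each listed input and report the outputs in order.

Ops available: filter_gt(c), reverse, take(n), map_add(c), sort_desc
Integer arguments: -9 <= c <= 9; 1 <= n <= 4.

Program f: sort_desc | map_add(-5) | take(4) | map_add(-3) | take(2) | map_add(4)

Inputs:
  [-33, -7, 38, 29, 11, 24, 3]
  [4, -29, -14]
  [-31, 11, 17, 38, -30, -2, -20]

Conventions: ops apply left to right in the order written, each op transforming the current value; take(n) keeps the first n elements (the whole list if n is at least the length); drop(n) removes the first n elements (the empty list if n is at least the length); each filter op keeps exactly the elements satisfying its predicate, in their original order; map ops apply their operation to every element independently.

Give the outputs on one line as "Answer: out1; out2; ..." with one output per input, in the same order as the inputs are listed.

[34, 25]; [0, -18]; [34, 13]

Execution, op by op:
  [-33, -7, 38, 29, 11, 24, 3] -> [38, 29, 24, 11, 3, -7, -33] -> [33, 24, 19, 6, -2, -12, -38] -> [33, 24, 19, 6] -> [30, 21, 16, 3] -> [30, 21] -> [34, 25]
  [4, -29, -14] -> [4, -14, -29] -> [-1, -19, -34] -> [-1, -19, -34] -> [-4, -22, -37] -> [-4, -22] -> [0, -18]
  [-31, 11, 17, 38, -30, -2, -20] -> [38, 17, 11, -2, -20, -30, -31] -> [33, 12, 6, -7, -25, -35, -36] -> [33, 12, 6, -7] -> [30, 9, 3, -10] -> [30, 9] -> [34, 13]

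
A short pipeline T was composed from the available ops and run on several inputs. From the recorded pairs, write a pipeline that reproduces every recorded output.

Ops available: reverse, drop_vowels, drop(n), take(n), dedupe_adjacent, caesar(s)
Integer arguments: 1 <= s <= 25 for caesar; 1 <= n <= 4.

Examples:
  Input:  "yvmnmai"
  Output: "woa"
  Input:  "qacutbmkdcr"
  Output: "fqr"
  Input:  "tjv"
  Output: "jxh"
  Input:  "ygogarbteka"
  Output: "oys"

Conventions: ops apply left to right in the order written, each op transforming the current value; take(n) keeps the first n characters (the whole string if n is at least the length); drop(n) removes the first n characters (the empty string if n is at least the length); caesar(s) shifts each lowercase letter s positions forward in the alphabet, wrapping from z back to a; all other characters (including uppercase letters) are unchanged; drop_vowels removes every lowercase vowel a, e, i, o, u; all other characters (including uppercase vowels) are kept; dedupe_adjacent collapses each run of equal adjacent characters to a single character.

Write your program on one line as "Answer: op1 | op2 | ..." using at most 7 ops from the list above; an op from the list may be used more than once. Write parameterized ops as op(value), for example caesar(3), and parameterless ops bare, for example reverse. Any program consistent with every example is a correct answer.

reverse | caesar(16) | caesar(3) | take(4) | take(3) | caesar(21)

Check, running the answer program on each example:
  "yvmnmai" -> "iamnmvy" -> "yqcdclo" -> "btfgfor" -> "btfg" -> "btf" -> "woa"
  "qacutbmkdcr" -> "rcdkmbtucaq" -> "hstacrjksqg" -> "kvwdfumnvtj" -> "kvwd" -> "kvw" -> "fqr"
  "tjv" -> "vjt" -> "lzj" -> "ocm" -> "ocm" -> "ocm" -> "jxh"
  "ygogarbteka" -> "aketbragogy" -> "qaujrhqwewo" -> "tdxmuktzhzr" -> "tdxm" -> "tdx" -> "oys"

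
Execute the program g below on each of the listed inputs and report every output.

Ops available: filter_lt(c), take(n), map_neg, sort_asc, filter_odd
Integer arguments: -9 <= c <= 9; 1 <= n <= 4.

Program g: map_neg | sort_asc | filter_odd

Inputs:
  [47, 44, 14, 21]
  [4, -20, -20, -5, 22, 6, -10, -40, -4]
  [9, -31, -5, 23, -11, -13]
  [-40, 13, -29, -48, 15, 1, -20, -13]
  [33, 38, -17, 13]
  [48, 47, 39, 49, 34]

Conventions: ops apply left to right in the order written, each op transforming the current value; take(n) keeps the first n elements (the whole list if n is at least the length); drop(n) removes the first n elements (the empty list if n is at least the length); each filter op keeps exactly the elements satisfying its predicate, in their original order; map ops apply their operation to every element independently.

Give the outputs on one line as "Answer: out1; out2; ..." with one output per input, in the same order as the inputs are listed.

[-47, -21]; [5]; [-23, -9, 5, 11, 13, 31]; [-15, -13, -1, 13, 29]; [-33, -13, 17]; [-49, -47, -39]

Execution, op by op:
  [47, 44, 14, 21] -> [-47, -44, -14, -21] -> [-47, -44, -21, -14] -> [-47, -21]
  [4, -20, -20, -5, 22, 6, -10, -40, -4] -> [-4, 20, 20, 5, -22, -6, 10, 40, 4] -> [-22, -6, -4, 4, 5, 10, 20, 20, 40] -> [5]
  [9, -31, -5, 23, -11, -13] -> [-9, 31, 5, -23, 11, 13] -> [-23, -9, 5, 11, 13, 31] -> [-23, -9, 5, 11, 13, 31]
  [-40, 13, -29, -48, 15, 1, -20, -13] -> [40, -13, 29, 48, -15, -1, 20, 13] -> [-15, -13, -1, 13, 20, 29, 40, 48] -> [-15, -13, -1, 13, 29]
  [33, 38, -17, 13] -> [-33, -38, 17, -13] -> [-38, -33, -13, 17] -> [-33, -13, 17]
  [48, 47, 39, 49, 34] -> [-48, -47, -39, -49, -34] -> [-49, -48, -47, -39, -34] -> [-49, -47, -39]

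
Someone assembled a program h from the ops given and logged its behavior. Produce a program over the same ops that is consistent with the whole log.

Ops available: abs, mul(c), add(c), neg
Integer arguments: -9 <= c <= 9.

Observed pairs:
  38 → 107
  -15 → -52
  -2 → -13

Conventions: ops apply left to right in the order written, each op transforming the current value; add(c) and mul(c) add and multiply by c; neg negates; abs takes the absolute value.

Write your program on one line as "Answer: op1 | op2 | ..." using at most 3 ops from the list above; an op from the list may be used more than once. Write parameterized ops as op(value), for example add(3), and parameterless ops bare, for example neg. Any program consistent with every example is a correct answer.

mul(-3) | neg | add(-7)

Check, running the answer program on each example:
  38 -> -114 -> 114 -> 107
  -15 -> 45 -> -45 -> -52
  -2 -> 6 -> -6 -> -13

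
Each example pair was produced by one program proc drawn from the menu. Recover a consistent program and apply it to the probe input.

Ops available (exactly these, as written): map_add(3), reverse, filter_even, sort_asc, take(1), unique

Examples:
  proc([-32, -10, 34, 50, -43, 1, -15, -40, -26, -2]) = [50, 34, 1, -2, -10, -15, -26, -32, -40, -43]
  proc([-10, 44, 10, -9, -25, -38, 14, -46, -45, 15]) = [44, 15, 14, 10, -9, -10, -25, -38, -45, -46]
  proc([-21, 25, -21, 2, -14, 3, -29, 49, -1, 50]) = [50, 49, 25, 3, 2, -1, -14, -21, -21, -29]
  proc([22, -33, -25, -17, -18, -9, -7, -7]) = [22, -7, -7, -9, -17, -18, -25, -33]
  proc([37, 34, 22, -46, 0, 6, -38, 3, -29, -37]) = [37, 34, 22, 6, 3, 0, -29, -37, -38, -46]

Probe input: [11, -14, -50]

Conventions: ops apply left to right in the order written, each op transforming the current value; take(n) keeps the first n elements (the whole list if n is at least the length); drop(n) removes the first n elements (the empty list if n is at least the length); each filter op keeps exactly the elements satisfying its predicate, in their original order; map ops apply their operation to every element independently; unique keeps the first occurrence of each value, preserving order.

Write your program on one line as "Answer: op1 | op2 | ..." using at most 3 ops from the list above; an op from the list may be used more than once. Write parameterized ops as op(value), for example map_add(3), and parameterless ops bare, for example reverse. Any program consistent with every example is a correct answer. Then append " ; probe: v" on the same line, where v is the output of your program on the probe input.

sort_asc | reverse ; probe: [11, -14, -50]

Check, running the answer program on each example:
  [-32, -10, 34, 50, -43, 1, -15, -40, -26, -2] -> [-43, -40, -32, -26, -15, -10, -2, 1, 34, 50] -> [50, 34, 1, -2, -10, -15, -26, -32, -40, -43]
  [-10, 44, 10, -9, -25, -38, 14, -46, -45, 15] -> [-46, -45, -38, -25, -10, -9, 10, 14, 15, 44] -> [44, 15, 14, 10, -9, -10, -25, -38, -45, -46]
  [-21, 25, -21, 2, -14, 3, -29, 49, -1, 50] -> [-29, -21, -21, -14, -1, 2, 3, 25, 49, 50] -> [50, 49, 25, 3, 2, -1, -14, -21, -21, -29]
  [22, -33, -25, -17, -18, -9, -7, -7] -> [-33, -25, -18, -17, -9, -7, -7, 22] -> [22, -7, -7, -9, -17, -18, -25, -33]
  [37, 34, 22, -46, 0, 6, -38, 3, -29, -37] -> [-46, -38, -37, -29, 0, 3, 6, 22, 34, 37] -> [37, 34, 22, 6, 3, 0, -29, -37, -38, -46]
  probe: [11, -14, -50] -> [-50, -14, 11] -> [11, -14, -50]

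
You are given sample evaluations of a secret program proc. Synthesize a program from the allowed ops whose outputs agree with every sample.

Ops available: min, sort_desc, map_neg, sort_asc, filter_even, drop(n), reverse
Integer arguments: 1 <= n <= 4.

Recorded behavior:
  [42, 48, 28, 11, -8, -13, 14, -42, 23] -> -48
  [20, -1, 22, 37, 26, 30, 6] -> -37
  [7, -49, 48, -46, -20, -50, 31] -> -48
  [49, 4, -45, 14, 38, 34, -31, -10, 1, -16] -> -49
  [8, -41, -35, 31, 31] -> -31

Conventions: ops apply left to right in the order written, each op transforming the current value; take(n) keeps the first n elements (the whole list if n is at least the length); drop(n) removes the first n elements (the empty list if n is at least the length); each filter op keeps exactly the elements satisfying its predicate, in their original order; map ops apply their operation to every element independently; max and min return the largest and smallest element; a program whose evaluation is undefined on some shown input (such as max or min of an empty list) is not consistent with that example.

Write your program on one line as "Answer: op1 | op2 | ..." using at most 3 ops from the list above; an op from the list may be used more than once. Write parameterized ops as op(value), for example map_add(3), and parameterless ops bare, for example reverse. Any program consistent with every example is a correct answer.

reverse | map_neg | min

Check, running the answer program on each example:
  [42, 48, 28, 11, -8, -13, 14, -42, 23] -> [23, -42, 14, -13, -8, 11, 28, 48, 42] -> [-23, 42, -14, 13, 8, -11, -28, -48, -42] -> -48
  [20, -1, 22, 37, 26, 30, 6] -> [6, 30, 26, 37, 22, -1, 20] -> [-6, -30, -26, -37, -22, 1, -20] -> -37
  [7, -49, 48, -46, -20, -50, 31] -> [31, -50, -20, -46, 48, -49, 7] -> [-31, 50, 20, 46, -48, 49, -7] -> -48
  [49, 4, -45, 14, 38, 34, -31, -10, 1, -16] -> [-16, 1, -10, -31, 34, 38, 14, -45, 4, 49] -> [16, -1, 10, 31, -34, -38, -14, 45, -4, -49] -> -49
  [8, -41, -35, 31, 31] -> [31, 31, -35, -41, 8] -> [-31, -31, 35, 41, -8] -> -31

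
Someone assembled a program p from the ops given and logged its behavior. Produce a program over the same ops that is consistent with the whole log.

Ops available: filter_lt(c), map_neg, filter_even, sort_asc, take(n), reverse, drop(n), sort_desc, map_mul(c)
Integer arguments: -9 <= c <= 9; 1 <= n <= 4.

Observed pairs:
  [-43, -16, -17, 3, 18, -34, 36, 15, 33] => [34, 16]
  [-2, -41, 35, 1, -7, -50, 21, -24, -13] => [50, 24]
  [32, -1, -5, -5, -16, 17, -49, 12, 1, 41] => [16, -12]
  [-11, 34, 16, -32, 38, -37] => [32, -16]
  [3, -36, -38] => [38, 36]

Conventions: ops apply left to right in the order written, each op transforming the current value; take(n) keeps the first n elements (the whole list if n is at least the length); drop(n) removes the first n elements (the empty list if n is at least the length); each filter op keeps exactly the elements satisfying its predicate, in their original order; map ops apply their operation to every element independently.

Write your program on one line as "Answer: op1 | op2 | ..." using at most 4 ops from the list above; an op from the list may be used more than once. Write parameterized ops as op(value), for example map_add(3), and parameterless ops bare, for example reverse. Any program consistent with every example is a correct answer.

filter_even | sort_asc | take(2) | map_neg

Check, running the answer program on each example:
  [-43, -16, -17, 3, 18, -34, 36, 15, 33] -> [-16, 18, -34, 36] -> [-34, -16, 18, 36] -> [-34, -16] -> [34, 16]
  [-2, -41, 35, 1, -7, -50, 21, -24, -13] -> [-2, -50, -24] -> [-50, -24, -2] -> [-50, -24] -> [50, 24]
  [32, -1, -5, -5, -16, 17, -49, 12, 1, 41] -> [32, -16, 12] -> [-16, 12, 32] -> [-16, 12] -> [16, -12]
  [-11, 34, 16, -32, 38, -37] -> [34, 16, -32, 38] -> [-32, 16, 34, 38] -> [-32, 16] -> [32, -16]
  [3, -36, -38] -> [-36, -38] -> [-38, -36] -> [-38, -36] -> [38, 36]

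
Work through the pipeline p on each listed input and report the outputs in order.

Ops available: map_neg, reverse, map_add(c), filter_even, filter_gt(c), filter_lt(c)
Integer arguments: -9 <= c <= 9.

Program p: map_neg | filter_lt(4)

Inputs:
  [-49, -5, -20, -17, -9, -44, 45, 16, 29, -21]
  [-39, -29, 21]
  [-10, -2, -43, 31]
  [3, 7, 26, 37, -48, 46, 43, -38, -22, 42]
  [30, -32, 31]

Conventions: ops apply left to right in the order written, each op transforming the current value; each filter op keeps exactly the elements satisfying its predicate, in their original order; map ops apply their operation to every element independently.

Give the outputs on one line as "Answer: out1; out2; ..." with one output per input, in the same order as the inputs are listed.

Execution, op by op:
  [-49, -5, -20, -17, -9, -44, 45, 16, 29, -21] -> [49, 5, 20, 17, 9, 44, -45, -16, -29, 21] -> [-45, -16, -29]
  [-39, -29, 21] -> [39, 29, -21] -> [-21]
  [-10, -2, -43, 31] -> [10, 2, 43, -31] -> [2, -31]
  [3, 7, 26, 37, -48, 46, 43, -38, -22, 42] -> [-3, -7, -26, -37, 48, -46, -43, 38, 22, -42] -> [-3, -7, -26, -37, -46, -43, -42]
  [30, -32, 31] -> [-30, 32, -31] -> [-30, -31]

[-45, -16, -29]; [-21]; [2, -31]; [-3, -7, -26, -37, -46, -43, -42]; [-30, -31]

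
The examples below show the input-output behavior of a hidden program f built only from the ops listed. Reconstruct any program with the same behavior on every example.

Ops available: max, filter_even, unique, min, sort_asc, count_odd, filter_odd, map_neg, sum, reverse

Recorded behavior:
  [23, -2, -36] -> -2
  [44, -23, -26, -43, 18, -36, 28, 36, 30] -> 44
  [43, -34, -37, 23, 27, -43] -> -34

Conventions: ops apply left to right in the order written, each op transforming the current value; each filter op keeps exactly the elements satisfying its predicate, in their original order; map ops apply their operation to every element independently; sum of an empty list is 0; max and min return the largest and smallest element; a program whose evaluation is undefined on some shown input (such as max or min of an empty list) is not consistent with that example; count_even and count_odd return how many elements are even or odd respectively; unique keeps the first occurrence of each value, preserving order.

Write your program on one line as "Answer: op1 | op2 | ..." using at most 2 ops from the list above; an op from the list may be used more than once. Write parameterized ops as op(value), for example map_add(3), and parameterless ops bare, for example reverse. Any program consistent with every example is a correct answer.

filter_even | max

Check, running the answer program on each example:
  [23, -2, -36] -> [-2, -36] -> -2
  [44, -23, -26, -43, 18, -36, 28, 36, 30] -> [44, -26, 18, -36, 28, 36, 30] -> 44
  [43, -34, -37, 23, 27, -43] -> [-34] -> -34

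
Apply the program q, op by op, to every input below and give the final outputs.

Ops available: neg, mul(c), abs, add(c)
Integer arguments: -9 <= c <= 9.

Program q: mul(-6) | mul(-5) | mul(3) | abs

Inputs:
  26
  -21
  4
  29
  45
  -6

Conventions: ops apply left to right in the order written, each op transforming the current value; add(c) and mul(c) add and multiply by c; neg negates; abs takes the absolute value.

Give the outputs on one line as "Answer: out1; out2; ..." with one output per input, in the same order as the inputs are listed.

2340; 1890; 360; 2610; 4050; 540

Execution, op by op:
  26 -> -156 -> 780 -> 2340 -> 2340
  -21 -> 126 -> -630 -> -1890 -> 1890
  4 -> -24 -> 120 -> 360 -> 360
  29 -> -174 -> 870 -> 2610 -> 2610
  45 -> -270 -> 1350 -> 4050 -> 4050
  -6 -> 36 -> -180 -> -540 -> 540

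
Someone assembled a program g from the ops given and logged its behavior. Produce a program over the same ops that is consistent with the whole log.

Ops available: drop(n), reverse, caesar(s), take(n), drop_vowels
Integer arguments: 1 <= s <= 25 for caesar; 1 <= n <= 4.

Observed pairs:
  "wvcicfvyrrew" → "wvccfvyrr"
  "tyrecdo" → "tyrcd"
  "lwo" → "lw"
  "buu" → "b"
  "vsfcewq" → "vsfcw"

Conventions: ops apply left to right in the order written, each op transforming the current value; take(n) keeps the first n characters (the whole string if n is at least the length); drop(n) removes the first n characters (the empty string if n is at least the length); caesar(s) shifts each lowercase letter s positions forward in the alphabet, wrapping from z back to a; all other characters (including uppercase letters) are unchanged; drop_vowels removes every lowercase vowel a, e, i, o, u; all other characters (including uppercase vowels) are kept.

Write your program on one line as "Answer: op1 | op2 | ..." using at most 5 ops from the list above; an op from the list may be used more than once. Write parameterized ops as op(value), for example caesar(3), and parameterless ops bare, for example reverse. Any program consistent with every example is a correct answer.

reverse | drop(1) | drop_vowels | reverse

Check, running the answer program on each example:
  "wvcicfvyrrew" -> "werryvfcicvw" -> "erryvfcicvw" -> "rryvfccvw" -> "wvccfvyrr"
  "tyrecdo" -> "odceryt" -> "dceryt" -> "dcryt" -> "tyrcd"
  "lwo" -> "owl" -> "wl" -> "wl" -> "lw"
  "buu" -> "uub" -> "ub" -> "b" -> "b"
  "vsfcewq" -> "qwecfsv" -> "wecfsv" -> "wcfsv" -> "vsfcw"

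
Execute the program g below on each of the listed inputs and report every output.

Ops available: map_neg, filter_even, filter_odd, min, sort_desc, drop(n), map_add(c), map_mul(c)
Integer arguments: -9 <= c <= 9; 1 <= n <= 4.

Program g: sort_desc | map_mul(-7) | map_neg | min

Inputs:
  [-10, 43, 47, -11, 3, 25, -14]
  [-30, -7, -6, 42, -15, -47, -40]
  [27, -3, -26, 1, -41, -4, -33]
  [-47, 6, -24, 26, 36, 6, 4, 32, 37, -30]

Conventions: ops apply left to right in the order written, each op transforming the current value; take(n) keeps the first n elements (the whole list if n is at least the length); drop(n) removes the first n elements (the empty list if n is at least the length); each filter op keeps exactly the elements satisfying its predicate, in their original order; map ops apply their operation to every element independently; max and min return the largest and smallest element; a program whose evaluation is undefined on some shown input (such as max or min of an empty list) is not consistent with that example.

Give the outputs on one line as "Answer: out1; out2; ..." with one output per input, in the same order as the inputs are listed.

-98; -329; -287; -329

Execution, op by op:
  [-10, 43, 47, -11, 3, 25, -14] -> [47, 43, 25, 3, -10, -11, -14] -> [-329, -301, -175, -21, 70, 77, 98] -> [329, 301, 175, 21, -70, -77, -98] -> -98
  [-30, -7, -6, 42, -15, -47, -40] -> [42, -6, -7, -15, -30, -40, -47] -> [-294, 42, 49, 105, 210, 280, 329] -> [294, -42, -49, -105, -210, -280, -329] -> -329
  [27, -3, -26, 1, -41, -4, -33] -> [27, 1, -3, -4, -26, -33, -41] -> [-189, -7, 21, 28, 182, 231, 287] -> [189, 7, -21, -28, -182, -231, -287] -> -287
  [-47, 6, -24, 26, 36, 6, 4, 32, 37, -30] -> [37, 36, 32, 26, 6, 6, 4, -24, -30, -47] -> [-259, -252, -224, -182, -42, -42, -28, 168, 210, 329] -> [259, 252, 224, 182, 42, 42, 28, -168, -210, -329] -> -329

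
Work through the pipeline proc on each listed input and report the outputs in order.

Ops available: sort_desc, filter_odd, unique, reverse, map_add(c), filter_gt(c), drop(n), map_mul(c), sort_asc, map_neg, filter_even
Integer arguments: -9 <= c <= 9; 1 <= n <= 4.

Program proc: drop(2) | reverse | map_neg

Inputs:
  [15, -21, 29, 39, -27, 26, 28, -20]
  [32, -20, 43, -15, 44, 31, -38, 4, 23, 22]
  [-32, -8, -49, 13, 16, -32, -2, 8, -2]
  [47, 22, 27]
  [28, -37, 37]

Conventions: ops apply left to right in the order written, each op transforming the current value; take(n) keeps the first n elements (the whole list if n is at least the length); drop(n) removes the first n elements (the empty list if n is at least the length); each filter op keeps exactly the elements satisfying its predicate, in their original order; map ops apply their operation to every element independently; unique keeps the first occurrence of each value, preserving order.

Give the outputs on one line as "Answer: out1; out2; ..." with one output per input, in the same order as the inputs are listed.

Execution, op by op:
  [15, -21, 29, 39, -27, 26, 28, -20] -> [29, 39, -27, 26, 28, -20] -> [-20, 28, 26, -27, 39, 29] -> [20, -28, -26, 27, -39, -29]
  [32, -20, 43, -15, 44, 31, -38, 4, 23, 22] -> [43, -15, 44, 31, -38, 4, 23, 22] -> [22, 23, 4, -38, 31, 44, -15, 43] -> [-22, -23, -4, 38, -31, -44, 15, -43]
  [-32, -8, -49, 13, 16, -32, -2, 8, -2] -> [-49, 13, 16, -32, -2, 8, -2] -> [-2, 8, -2, -32, 16, 13, -49] -> [2, -8, 2, 32, -16, -13, 49]
  [47, 22, 27] -> [27] -> [27] -> [-27]
  [28, -37, 37] -> [37] -> [37] -> [-37]

[20, -28, -26, 27, -39, -29]; [-22, -23, -4, 38, -31, -44, 15, -43]; [2, -8, 2, 32, -16, -13, 49]; [-27]; [-37]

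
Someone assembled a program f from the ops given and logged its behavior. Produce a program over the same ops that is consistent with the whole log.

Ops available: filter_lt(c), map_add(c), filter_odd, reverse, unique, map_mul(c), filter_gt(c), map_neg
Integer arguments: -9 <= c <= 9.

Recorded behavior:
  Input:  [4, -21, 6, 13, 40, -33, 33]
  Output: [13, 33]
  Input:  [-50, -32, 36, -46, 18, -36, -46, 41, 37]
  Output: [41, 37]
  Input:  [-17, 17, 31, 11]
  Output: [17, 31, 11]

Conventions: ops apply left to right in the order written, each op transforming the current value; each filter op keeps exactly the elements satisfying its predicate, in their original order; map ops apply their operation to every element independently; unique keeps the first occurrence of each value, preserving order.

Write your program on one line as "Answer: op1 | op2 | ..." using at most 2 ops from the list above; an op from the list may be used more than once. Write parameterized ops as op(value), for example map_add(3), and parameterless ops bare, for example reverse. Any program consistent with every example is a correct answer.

filter_gt(-9) | filter_odd

Check, running the answer program on each example:
  [4, -21, 6, 13, 40, -33, 33] -> [4, 6, 13, 40, 33] -> [13, 33]
  [-50, -32, 36, -46, 18, -36, -46, 41, 37] -> [36, 18, 41, 37] -> [41, 37]
  [-17, 17, 31, 11] -> [17, 31, 11] -> [17, 31, 11]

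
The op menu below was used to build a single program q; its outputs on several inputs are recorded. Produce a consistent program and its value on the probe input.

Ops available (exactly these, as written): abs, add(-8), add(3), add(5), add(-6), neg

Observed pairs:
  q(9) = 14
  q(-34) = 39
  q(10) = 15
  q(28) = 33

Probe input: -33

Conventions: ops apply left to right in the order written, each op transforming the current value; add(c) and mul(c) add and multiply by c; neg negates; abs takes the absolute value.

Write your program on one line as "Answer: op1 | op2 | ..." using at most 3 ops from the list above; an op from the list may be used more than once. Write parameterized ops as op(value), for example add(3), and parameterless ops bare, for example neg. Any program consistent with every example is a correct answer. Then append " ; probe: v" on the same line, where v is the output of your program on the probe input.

abs | add(5) ; probe: 38

Check, running the answer program on each example:
  9 -> 9 -> 14
  -34 -> 34 -> 39
  10 -> 10 -> 15
  28 -> 28 -> 33
  probe: -33 -> 33 -> 38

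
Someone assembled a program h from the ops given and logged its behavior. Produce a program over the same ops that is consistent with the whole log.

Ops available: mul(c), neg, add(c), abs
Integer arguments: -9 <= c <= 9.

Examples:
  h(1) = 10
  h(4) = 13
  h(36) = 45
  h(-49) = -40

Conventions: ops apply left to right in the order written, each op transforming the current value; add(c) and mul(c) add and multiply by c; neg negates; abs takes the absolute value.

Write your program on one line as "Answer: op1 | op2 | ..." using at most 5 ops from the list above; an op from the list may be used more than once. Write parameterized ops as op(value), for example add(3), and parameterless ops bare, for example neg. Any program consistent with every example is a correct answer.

add(2) | neg | add(-5) | add(-2) | neg

Check, running the answer program on each example:
  1 -> 3 -> -3 -> -8 -> -10 -> 10
  4 -> 6 -> -6 -> -11 -> -13 -> 13
  36 -> 38 -> -38 -> -43 -> -45 -> 45
  -49 -> -47 -> 47 -> 42 -> 40 -> -40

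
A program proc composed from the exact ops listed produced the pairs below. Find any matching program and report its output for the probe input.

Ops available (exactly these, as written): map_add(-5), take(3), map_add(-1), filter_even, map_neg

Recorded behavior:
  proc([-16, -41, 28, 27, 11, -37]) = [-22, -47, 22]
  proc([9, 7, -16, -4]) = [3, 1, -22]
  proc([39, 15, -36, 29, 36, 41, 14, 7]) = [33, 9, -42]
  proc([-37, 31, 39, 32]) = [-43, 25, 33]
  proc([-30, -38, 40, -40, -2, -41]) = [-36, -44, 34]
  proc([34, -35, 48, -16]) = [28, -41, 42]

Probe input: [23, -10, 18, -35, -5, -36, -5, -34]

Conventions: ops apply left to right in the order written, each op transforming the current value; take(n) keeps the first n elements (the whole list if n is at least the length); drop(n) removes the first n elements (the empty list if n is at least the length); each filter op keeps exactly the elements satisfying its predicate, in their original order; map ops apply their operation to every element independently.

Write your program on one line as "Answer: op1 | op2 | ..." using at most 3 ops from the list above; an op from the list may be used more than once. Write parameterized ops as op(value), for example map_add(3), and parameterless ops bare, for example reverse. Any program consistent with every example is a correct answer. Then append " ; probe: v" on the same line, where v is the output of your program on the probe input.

map_add(-1) | take(3) | map_add(-5) ; probe: [17, -16, 12]

Check, running the answer program on each example:
  [-16, -41, 28, 27, 11, -37] -> [-17, -42, 27, 26, 10, -38] -> [-17, -42, 27] -> [-22, -47, 22]
  [9, 7, -16, -4] -> [8, 6, -17, -5] -> [8, 6, -17] -> [3, 1, -22]
  [39, 15, -36, 29, 36, 41, 14, 7] -> [38, 14, -37, 28, 35, 40, 13, 6] -> [38, 14, -37] -> [33, 9, -42]
  [-37, 31, 39, 32] -> [-38, 30, 38, 31] -> [-38, 30, 38] -> [-43, 25, 33]
  [-30, -38, 40, -40, -2, -41] -> [-31, -39, 39, -41, -3, -42] -> [-31, -39, 39] -> [-36, -44, 34]
  [34, -35, 48, -16] -> [33, -36, 47, -17] -> [33, -36, 47] -> [28, -41, 42]
  probe: [23, -10, 18, -35, -5, -36, -5, -34] -> [22, -11, 17, -36, -6, -37, -6, -35] -> [22, -11, 17] -> [17, -16, 12]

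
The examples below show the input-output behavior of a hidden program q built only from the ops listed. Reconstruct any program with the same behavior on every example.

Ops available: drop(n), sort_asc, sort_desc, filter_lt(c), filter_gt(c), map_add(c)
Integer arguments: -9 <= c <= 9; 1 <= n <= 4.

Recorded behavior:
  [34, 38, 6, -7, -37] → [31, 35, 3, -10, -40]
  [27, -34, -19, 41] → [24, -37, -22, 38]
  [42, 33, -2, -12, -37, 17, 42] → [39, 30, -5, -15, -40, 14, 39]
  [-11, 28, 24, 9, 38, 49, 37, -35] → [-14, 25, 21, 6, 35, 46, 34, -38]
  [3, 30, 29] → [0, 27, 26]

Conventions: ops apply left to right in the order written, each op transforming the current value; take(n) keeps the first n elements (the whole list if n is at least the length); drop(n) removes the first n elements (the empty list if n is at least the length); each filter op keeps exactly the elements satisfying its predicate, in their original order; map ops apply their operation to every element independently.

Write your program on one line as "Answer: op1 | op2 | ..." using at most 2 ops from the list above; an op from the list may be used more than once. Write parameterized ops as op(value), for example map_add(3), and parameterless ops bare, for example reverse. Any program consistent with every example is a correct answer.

map_add(4) | map_add(-7)

Check, running the answer program on each example:
  [34, 38, 6, -7, -37] -> [38, 42, 10, -3, -33] -> [31, 35, 3, -10, -40]
  [27, -34, -19, 41] -> [31, -30, -15, 45] -> [24, -37, -22, 38]
  [42, 33, -2, -12, -37, 17, 42] -> [46, 37, 2, -8, -33, 21, 46] -> [39, 30, -5, -15, -40, 14, 39]
  [-11, 28, 24, 9, 38, 49, 37, -35] -> [-7, 32, 28, 13, 42, 53, 41, -31] -> [-14, 25, 21, 6, 35, 46, 34, -38]
  [3, 30, 29] -> [7, 34, 33] -> [0, 27, 26]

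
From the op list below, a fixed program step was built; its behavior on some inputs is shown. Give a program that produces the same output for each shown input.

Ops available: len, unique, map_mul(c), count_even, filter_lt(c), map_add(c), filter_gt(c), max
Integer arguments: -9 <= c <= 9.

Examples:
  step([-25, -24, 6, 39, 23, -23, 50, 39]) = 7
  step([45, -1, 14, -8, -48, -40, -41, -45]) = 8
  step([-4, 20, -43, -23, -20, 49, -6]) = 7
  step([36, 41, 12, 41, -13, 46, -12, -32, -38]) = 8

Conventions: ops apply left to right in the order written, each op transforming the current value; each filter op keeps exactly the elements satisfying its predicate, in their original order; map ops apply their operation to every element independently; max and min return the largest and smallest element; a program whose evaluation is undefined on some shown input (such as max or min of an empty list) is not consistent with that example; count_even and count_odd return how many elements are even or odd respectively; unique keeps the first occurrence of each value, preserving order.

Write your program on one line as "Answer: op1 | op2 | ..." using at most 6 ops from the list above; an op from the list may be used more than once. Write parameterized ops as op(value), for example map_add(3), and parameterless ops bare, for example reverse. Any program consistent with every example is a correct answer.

map_add(3) | map_mul(8) | unique | map_mul(-2) | len

Check, running the answer program on each example:
  [-25, -24, 6, 39, 23, -23, 50, 39] -> [-22, -21, 9, 42, 26, -20, 53, 42] -> [-176, -168, 72, 336, 208, -160, 424, 336] -> [-176, -168, 72, 336, 208, -160, 424] -> [352, 336, -144, -672, -416, 320, -848] -> 7
  [45, -1, 14, -8, -48, -40, -41, -45] -> [48, 2, 17, -5, -45, -37, -38, -42] -> [384, 16, 136, -40, -360, -296, -304, -336] -> [384, 16, 136, -40, -360, -296, -304, -336] -> [-768, -32, -272, 80, 720, 592, 608, 672] -> 8
  [-4, 20, -43, -23, -20, 49, -6] -> [-1, 23, -40, -20, -17, 52, -3] -> [-8, 184, -320, -160, -136, 416, -24] -> [-8, 184, -320, -160, -136, 416, -24] -> [16, -368, 640, 320, 272, -832, 48] -> 7
  [36, 41, 12, 41, -13, 46, -12, -32, -38] -> [39, 44, 15, 44, -10, 49, -9, -29, -35] -> [312, 352, 120, 352, -80, 392, -72, -232, -280] -> [312, 352, 120, -80, 392, -72, -232, -280] -> [-624, -704, -240, 160, -784, 144, 464, 560] -> 8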